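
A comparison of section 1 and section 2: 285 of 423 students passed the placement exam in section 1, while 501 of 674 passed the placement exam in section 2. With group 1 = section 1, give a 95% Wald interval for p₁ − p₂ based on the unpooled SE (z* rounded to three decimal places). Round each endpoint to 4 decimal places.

(-0.1251, -0.0140)

p̂₁ = 285/423 = 0.67376, p̂₂ = 501/674 = 0.74332; p̂₁ − p̂₂ = -0.06956.
Unpooled SE = √(p̂₁(1−p̂₁)/n₁ + p̂₂(1−p̂₂)/n₂) = √(0.000519640 + 0.000283077) = 0.028332.
For 95% confidence, z* = 1.960. Margin of error = 0.05553.
CI: -0.06956 ± 0.05553 = (-0.1251, -0.0140).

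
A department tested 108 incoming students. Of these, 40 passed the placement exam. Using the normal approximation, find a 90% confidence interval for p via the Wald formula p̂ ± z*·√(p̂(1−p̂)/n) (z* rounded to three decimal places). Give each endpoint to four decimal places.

The sample proportion is 40/108 = 0.37037.
Standard error of p̂: √(0.233196/108) = √0.002159224 = 0.046467.
The 90% critical value is z* = 1.645.
Margin = 1.645·0.046467 = 0.07644.
So the interval runs from 0.2939 to 0.4468.

(0.2939, 0.4468)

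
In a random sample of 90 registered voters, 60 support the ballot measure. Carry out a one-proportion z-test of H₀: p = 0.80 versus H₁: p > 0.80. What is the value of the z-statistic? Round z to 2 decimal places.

z = -3.16

p̂ = 60/90 = 0.66667.
SE₀ = √(0.80·0.20/90) = 0.042164.
Test statistic: z = -0.13333/0.042164 = -3.16.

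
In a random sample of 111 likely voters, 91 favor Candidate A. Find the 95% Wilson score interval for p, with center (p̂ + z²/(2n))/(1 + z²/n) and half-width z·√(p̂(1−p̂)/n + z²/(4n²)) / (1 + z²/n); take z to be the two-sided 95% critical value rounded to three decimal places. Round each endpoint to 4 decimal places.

(0.7380, 0.8802)

p̂ = 91/111 = 0.81982; z = 1.960, so z² = 3.841600.
Denominator 1 + z²/n = 1 + 3.841600/111 = 1.034609.
Adjusted center: (0.81982 + z²/(2n))/1.034609 = 0.80912.
Radicand: p̂(1−p̂)/n + z²/(4n²) = 0.001330768 + 0.000077948 = 0.001408716.
Half-width = z·√(radicand)/denom = 1.960·0.037533/1.034609 = 0.07110.
So the interval runs from 0.7380 to 0.8802.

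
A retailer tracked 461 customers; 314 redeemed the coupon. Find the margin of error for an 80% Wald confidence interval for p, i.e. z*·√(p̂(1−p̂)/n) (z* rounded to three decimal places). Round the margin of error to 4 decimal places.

ME = 0.0278

The sample proportion is 314/461 = 0.68113.
SE = √(p̂(1−p̂)/n) = √(0.217193/461) = 0.021706.
For 80% confidence, z* = 1.282.
Margin of error = z*·SE = 1.282 × 0.021706 = 0.0278.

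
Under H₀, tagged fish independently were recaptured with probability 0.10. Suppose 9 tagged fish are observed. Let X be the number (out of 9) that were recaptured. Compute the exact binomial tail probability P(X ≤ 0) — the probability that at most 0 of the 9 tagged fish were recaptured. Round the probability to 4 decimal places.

X ~ Binomial(n=9, p=0.10).
P(X ≤ 0) = C(9,0)·0.10^0·0.90^9.
= 0.387420 = 0.3874.

P = 0.3874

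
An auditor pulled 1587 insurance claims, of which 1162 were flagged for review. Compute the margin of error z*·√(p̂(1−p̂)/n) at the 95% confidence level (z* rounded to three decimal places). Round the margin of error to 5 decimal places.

ME = 0.02179

Sample proportion p̂ = 1162/1587 = 0.73220.
SE(p̂) = √(0.73220·0.26780/1587) = 0.011116.
The 95% critical value is z* = 1.960.
ME = 1.960·0.011116 = 0.02179.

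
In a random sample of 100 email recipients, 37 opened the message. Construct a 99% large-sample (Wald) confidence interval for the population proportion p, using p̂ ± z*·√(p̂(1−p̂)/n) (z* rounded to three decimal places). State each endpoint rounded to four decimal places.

(0.2456, 0.4944)

Sample proportion p̂ = 37/100 = 0.37000.
SE(p̂) = √(0.37000·0.63000/100) = 0.048280.
z* = 2.576 at the 99% level.
Margin = 2.576·0.048280 = 0.12437.
So the interval runs from 0.2456 to 0.4944.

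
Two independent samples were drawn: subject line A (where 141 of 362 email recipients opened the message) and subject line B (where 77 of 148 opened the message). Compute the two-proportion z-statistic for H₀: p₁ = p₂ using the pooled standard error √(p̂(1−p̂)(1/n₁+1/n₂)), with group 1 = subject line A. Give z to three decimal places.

Sample proportions: p̂₁ = 141/362 = 0.38950 and p̂₂ = 77/148 = 0.52027.
Pooled p̂ = (141+77)/(362+148) = 218/510 = 0.42745.
SE = √[p̂(1−p̂)(1/n₁+1/n₂)] = √[0.42745·0.57255·(1/362+1/148)] ≈ 0.048267.
z = -0.13077/0.048267 = -2.709.

z = -2.709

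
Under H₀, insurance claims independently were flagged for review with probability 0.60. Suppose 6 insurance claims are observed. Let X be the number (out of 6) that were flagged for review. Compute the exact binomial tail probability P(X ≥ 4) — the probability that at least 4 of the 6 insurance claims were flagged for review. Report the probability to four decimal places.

X is binomial with n = 6 and p = 0.60.
P(X ≥ 4) = C(6,4)·0.60^4·0.40^2 + C(6,5)·0.60^5·0.40^1 + C(6,6)·0.60^6·0.40^0.
= 0.311040 + 0.186624 + 0.046656 = 0.5443.

P = 0.5443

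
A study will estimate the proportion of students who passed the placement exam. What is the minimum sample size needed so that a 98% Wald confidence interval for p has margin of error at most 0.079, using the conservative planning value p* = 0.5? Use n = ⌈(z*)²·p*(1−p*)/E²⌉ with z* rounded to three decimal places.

n = 217

The 98% critical value is z* = 2.326.
p*(1−p*) = 0.2500.
Required n before rounding: 5.410276 × 0.2500 / 0.079² = 216.723.
⌈216.723⌉ = 217.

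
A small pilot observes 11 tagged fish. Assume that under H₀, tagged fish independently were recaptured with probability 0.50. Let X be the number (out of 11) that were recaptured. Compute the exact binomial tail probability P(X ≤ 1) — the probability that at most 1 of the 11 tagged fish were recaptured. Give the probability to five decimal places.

X is binomial with n = 11 and p = 0.50.
P(X ≤ 1) = C(11,0)·0.50^0·0.50^11 + C(11,1)·0.50^1·0.50^10.
= 0.000488 + 0.005371 = 0.00586.

P = 0.00586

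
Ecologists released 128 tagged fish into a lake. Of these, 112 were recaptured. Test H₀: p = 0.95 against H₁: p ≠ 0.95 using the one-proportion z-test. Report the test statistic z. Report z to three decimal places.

z = -3.893

Sample proportion p̂ = 112/128 = 0.87500.
Under H₀, SE = √(p₀(1−p₀)/n) = √(0.95·0.05/128) = √0.000371094 = 0.019264.
Test statistic: z = -0.07500/0.019264 = -3.893.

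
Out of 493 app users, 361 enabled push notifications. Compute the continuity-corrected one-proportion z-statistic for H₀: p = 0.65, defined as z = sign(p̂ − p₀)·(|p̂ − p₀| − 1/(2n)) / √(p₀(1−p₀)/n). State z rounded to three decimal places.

z = 3.782

With x = 361 successes in n = 493, p̂ = 0.73225. p̂ − p₀ = 0.082252.
Continuity correction 1/(2n) = 1/986 = 0.001014.
Corrected numerator: |0.082252| − 0.001014 = 0.081238.
Under H₀, SE = √(p₀(1−p₀)/n) = √(0.65·0.35/493) = √0.000461460 = 0.021482.
z = +0.081238/0.021482 = 3.782.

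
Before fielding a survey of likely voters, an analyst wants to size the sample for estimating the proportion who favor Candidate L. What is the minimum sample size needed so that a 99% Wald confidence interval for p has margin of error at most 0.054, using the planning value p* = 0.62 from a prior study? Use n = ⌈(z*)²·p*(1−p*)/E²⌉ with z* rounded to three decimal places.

n = 537

The 99% critical value is z* = 2.576.
p*(1−p*) = 0.2356.
(z*)²·p*(1−p*)/E² = 6.635776·0.2356/0.002916 = 536.142.
Rounding up, n = 537.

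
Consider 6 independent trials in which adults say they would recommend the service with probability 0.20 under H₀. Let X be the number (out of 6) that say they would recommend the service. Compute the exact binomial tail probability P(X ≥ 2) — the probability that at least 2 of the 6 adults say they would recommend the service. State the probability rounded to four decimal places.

P = 0.3446

X ~ Binomial(n=6, p=0.20).
P(X ≥ 2) = Σ_{j=2}^{6} C(6,j)·0.20^j·0.80^{6−j}.
= 0.245760 + 0.081920 + 0.015360 + 0.001536 + 0.000064 = 0.3446.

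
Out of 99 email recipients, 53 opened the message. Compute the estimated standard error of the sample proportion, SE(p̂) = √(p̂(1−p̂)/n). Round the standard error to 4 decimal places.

p̂ = 53/99 = 0.53535.
p̂(1−p̂) = 0.53535·0.46465 = 0.248750.
Dividing by n and taking the root: √0.002512626 = 0.0501.

SE = 0.0501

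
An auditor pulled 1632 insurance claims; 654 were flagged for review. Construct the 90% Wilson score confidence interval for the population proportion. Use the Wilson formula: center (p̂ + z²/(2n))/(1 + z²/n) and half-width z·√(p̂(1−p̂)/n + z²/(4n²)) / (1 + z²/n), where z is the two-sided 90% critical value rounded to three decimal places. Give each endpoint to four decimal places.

Here p̂ = 654/1632 = 0.40074 and z = 1.645 (z² = 2.706025).
1 + z²/n = 1.001658.
Center = (0.40074 + 0.000829)/1.001658 = 0.40090.
Radicand: p̂(1−p̂)/n + z²/(4n²) = 0.000147149 + 0.000000254 = 0.000147403.
Half-width = 1.645·√0.000147403/1.001658 = 0.01994.
So the interval runs from 0.3810 to 0.4208.

(0.3810, 0.4208)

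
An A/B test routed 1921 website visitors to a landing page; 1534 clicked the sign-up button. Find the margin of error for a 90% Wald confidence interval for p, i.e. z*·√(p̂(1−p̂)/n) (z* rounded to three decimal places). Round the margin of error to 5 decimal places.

ME = 0.01505

With x = 1534 successes in n = 1921, p̂ = 0.79854.
SE(p̂) = √(0.79854·0.20146/1921) = 0.009151.
z* = 1.645 at the 90% level.
So ME = 0.01505.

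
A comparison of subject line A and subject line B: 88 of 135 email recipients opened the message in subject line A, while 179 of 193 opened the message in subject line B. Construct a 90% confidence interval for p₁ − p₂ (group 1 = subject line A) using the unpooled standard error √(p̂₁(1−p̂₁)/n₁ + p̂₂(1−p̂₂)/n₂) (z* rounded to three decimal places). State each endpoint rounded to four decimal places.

(-0.3497, -0.2015)

p̂₁ = 0.65185, p̂₂ = 0.92746, so the observed difference is -0.27561.
SE = √(0.001681045 + 0.000348585) = √0.002029630 = 0.045051.
z* = 1.645 at the 90% level. Margin = 1.645·0.045051 = 0.07411.
So the interval runs from -0.3497 to -0.2015.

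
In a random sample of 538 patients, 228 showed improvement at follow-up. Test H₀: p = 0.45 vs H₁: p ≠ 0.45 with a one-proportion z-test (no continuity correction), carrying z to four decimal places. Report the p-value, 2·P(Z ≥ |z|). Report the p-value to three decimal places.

The sample proportion is 228/538 = 0.42379.
Under H₀, SE = √(p₀(1−p₀)/n) = √(0.45·0.55/538) = √0.000460037 = 0.021448.
Test statistic (full precision, shown to 4 dp): z = (228/538 − 0.45)/SE₀ ≈ -1.2219.
p-value = 2·P(Z ≥ |z|) with z = -1.2219 → 0.222.

p-value = 0.222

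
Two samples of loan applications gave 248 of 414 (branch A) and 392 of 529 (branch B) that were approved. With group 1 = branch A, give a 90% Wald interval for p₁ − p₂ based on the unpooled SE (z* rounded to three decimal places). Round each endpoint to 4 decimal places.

(-0.1925, -0.0915)

p̂₁ = 0.59903, p̂₂ = 0.74102, so the observed difference is -0.14199.
SE = √(0.000580175 + 0.000362777) = √0.000942952 = 0.030708.
z* = 1.645 at the 90% level. Margin of error = 0.05051.
Interval: -0.14199 ± 0.05051 → (-0.1925, -0.0915).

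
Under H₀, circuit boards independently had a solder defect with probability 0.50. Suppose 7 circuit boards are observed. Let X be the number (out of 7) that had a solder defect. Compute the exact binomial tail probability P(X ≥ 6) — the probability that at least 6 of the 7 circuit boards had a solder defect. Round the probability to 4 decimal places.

X is binomial with n = 7 and p = 0.50.
P(X ≥ 6) = C(7,6)·0.50^6·0.50^1 + C(7,7)·0.50^7·0.50^0.
= 0.054688 + 0.007812 = 0.0625.

P = 0.0625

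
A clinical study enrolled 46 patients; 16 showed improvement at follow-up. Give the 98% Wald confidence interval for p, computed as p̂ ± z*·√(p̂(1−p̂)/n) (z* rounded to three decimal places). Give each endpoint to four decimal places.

p̂ = 16/46 = 0.34783.
SE = √(p̂(1−p̂)/n) = √(0.226843/46) = 0.070224.
The 98% critical value is z* = 2.326.
Margin of error: 2.326 × 0.070224 = 0.16334.
So the interval runs from 0.1845 to 0.5112.

(0.1845, 0.5112)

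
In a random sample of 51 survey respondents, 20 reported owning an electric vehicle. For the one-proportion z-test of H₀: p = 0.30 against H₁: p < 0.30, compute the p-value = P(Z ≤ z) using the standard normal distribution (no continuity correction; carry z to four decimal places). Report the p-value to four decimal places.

p-value = 0.9245

The sample proportion is 20/51 = 0.39216.
Under H₀, SE = √(p₀(1−p₀)/n) = √(0.30·0.70/51) = √0.004117647 = 0.064169.
z = (p̂ − p₀)/SE = (20/51 − 0.30)/0.064169 ≈ 1.4362.
From the standard normal, P(Z ≤ z) = 0.9245.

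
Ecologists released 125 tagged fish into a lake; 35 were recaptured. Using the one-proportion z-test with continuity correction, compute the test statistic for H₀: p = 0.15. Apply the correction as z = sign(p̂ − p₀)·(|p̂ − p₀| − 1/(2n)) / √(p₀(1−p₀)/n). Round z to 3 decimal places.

z = 3.945

Sample proportion p̂ = 35/125 = 0.28000. p̂ − p₀ = 0.130000.
Continuity correction 1/(2n) = 1/250 = 0.004000.
Corrected numerator: |0.130000| − 0.004000 = 0.126000.
Under H₀, SE = √(p₀(1−p₀)/n) = √(0.15·0.85/125) = √0.001020000 = 0.031937.
z = +0.126000/0.031937 = 3.945.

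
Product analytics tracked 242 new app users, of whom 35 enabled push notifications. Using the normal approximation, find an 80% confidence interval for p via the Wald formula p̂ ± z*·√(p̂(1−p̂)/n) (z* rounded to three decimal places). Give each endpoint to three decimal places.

(0.116, 0.174)

The sample proportion is 35/242 = 0.14463.
SE = √(p̂(1−p̂)/n) = √(0.123711/242) = 0.022610.
For 80% confidence, z* = 1.282.
Margin = 1.282·0.022610 = 0.02899.
Interval: 0.14463 ± 0.02899 → (0.116, 0.174).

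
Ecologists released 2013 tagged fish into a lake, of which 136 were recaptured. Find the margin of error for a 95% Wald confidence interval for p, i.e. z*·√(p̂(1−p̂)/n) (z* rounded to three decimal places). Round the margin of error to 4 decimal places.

With x = 136 successes in n = 2013, p̂ = 0.06756.
SE = √(p̂(1−p̂)/n) = √(0.062996/2013) = 0.005594.
The 95% critical value is z* = 1.960.
Margin of error = z*·SE = 1.960 × 0.005594 = 0.0110.

ME = 0.0110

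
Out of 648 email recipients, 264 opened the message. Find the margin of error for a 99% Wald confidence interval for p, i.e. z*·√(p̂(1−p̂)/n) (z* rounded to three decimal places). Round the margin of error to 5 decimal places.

Sample proportion p̂ = 264/648 = 0.40741.
SE = √(p̂(1−p̂)/n) = √(0.241427/648) = 0.019302.
For 99% confidence, z* = 2.576.
Margin of error = z*·SE = 2.576 × 0.019302 = 0.04972.

ME = 0.04972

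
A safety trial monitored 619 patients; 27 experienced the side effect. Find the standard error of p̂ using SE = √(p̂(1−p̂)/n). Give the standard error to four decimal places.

Sample proportion p̂ = 27/619 = 0.04362.
p̂(1−p̂) = 0.041717.
Dividing by n and taking the root: √0.000067394 = 0.0082.

SE = 0.0082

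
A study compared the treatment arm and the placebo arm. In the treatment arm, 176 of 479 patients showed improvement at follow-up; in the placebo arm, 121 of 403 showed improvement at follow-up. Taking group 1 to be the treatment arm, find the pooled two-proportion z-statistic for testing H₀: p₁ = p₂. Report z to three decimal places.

p̂₁ = 176/479 = 0.36743, p̂₂ = 121/403 = 0.30025.
Pooled p̂ = (176+121)/(479+403) = 297/882 = 0.33673.
Pooled SE = √[0.2233444·0.00456907] ≈ 0.031945.
z = (p̂₁ − p̂₂)/SE = (0.36743 − 0.30025)/0.031945 = 0.06718/0.031945 = 2.103.

z = 2.103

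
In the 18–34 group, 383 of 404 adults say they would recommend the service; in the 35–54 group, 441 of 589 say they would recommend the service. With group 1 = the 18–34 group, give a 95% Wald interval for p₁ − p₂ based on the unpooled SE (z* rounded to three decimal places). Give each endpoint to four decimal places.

p̂₁ = 0.94802, p̂₂ = 0.74873, so the observed difference is 0.19929.
SE = √(0.000121976 + 0.000319414) = √0.000441390 = 0.021009.
The 95% critical value is z* = 1.960. Margin of error = 0.04118.
Interval: 0.19929 ± 0.04118 → (0.1581, 0.2405).

(0.1581, 0.2405)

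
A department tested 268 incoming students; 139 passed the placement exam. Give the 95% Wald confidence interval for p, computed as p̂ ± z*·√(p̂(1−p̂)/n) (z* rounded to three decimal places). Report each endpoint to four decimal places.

Sample proportion p̂ = 139/268 = 0.51866.
SE = √(p̂(1−p̂)/n) = √(0.249652/268) = 0.030521.
The 95% critical value is z* = 1.960.
Margin = 1.960·0.030521 = 0.05982.
CI: 0.51866 ± 0.05982 = (0.4588, 0.5785).

(0.4588, 0.5785)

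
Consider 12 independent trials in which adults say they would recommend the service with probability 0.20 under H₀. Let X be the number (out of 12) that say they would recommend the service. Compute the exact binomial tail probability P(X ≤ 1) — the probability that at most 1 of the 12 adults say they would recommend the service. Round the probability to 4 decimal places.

P = 0.2749

X ~ Binomial(n=12, p=0.20).
P(X ≤ 1) = C(12,0)·0.20^0·0.80^12 + C(12,1)·0.20^1·0.80^11.
= 0.068719 + 0.206158 = 0.2749.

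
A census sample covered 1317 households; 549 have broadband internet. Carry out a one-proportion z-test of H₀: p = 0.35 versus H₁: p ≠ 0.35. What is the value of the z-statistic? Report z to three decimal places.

z = 5.087

With x = 549 successes in n = 1317, p̂ = 0.41686.
Null standard error: √(0.35·0.65/1317) = √0.000172741 = 0.013143.
z = (p̂ − p₀)/SE = (0.41686 − 0.35)/0.013143 = 5.087.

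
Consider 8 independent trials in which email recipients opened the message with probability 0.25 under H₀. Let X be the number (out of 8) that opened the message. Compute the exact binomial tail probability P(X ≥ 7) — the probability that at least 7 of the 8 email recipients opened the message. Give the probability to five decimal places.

X is binomial with n = 8 and p = 0.25.
P(X ≥ 7) = C(8,7)·0.25^7·0.75^1 + C(8,8)·0.25^8·0.75^0.
= 0.000366 + 0.000015 = 0.00038.

P = 0.00038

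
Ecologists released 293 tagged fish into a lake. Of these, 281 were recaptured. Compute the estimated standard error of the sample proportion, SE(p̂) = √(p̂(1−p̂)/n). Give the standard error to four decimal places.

SE = 0.0116

The sample proportion is 281/293 = 0.95904.
p̂(1−p̂) = 0.039282.
SE = √(0.039282/293) = 0.0116.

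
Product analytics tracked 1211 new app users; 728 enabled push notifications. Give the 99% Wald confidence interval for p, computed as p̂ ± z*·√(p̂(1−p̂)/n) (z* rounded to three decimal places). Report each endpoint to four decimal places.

With x = 728 successes in n = 1211, p̂ = 0.60116.
SE = √(p̂(1−p̂)/n) = √(0.239767/1211) = 0.014071.
z* = 2.576 at the 99% level.
Margin = 2.576·0.014071 = 0.03625.
CI: 0.60116 ± 0.03625 = (0.5649, 0.6374).

(0.5649, 0.6374)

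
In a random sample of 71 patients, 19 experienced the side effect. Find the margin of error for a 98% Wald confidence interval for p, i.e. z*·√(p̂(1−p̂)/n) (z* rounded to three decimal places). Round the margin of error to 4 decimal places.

ME = 0.1222

p̂ = 19/71 = 0.26761.
SE = √(p̂(1−p̂)/n) = √(0.195993/71) = 0.052540.
The 98% critical value is z* = 2.326.
ME = 2.326·0.052540 = 0.1222.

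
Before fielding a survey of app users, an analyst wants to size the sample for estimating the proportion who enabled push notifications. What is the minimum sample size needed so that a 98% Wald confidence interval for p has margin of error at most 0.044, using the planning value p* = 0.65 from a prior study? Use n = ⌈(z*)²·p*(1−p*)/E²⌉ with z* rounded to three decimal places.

n = 636

For 98% confidence, z* = 2.326.
p*(1−p*) = 0.65·0.35 = 0.2275.
Required n before rounding: 5.410276 × 0.2275 / 0.044² = 635.763.
Rounding up, n = 636.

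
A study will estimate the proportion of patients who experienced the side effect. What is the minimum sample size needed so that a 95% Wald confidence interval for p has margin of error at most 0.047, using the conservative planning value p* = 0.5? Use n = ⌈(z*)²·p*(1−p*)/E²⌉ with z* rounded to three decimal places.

The 95% critical value is z* = 1.960.
p*(1−p*) = 0.2500.
Required n before rounding: 3.841600 × 0.2500 / 0.047² = 434.767.
Rounding up, n = 435.

n = 435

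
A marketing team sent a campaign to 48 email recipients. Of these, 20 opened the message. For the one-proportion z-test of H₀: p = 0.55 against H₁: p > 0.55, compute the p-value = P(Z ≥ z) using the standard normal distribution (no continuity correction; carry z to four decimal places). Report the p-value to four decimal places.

p-value = 0.9683

With x = 20 successes in n = 48, p̂ = 0.41667.
Null standard error: √(0.55·0.45/48) = √0.005156250 = 0.071807.
Test statistic (full precision, shown to 4 dp): z = (20/48 − 0.55)/SE₀ ≈ -1.8568.
From the standard normal, P(Z ≥ z) = 0.9683.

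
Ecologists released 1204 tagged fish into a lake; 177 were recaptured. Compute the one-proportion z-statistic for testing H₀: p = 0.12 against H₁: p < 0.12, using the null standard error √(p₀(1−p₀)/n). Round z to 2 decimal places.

z = 2.88

The sample proportion is 177/1204 = 0.14701.
Null standard error: √(0.12·0.88/1204) = √0.000087708 = 0.009365.
Test statistic: z = 0.02701/0.009365 = 2.88.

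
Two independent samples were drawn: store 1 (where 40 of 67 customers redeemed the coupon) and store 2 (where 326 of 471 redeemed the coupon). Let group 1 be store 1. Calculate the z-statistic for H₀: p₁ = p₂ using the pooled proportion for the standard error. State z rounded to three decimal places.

z = -1.562

p̂₁ = 40/67 = 0.59701, p̂₂ = 326/471 = 0.69214.
Pooled p̂ = (40+326)/(67+471) = 366/538 = 0.68030.
Pooled SE = √[0.2174928·0.01704852] ≈ 0.060893.
z = -0.09513/0.060893 = -1.562.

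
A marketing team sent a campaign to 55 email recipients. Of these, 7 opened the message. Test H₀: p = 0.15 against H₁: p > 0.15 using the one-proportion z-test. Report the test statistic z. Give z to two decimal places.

Sample proportion p̂ = 7/55 = 0.12727.
Under H₀, SE = √(p₀(1−p₀)/n) = √(0.15·0.85/55) = √0.002318182 = 0.048148.
z = (p̂ − p₀)/SE = (0.12727 − 0.15)/0.048148 = -0.47.

z = -0.47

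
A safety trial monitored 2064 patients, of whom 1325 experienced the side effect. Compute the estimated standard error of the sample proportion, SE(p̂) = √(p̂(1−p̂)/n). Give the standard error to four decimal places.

SE = 0.0106

p̂ = 1325/2064 = 0.64196.
p̂(1−p̂) = 0.64196·0.35804 = 0.229847.
SE = √(0.229847/2064) = 0.0106.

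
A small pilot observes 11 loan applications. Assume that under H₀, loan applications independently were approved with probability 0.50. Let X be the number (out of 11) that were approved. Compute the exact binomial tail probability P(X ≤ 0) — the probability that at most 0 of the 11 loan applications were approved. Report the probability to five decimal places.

X ~ Binomial(n=11, p=0.50).
P(X ≤ 0) = C(11,0)·0.50^0·0.50^11.
= 0.000488 = 0.00049.

P = 0.00049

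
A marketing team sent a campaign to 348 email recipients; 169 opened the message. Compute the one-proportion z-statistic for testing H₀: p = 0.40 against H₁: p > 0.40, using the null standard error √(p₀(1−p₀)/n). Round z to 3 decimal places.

z = 3.261

p̂ = 169/348 = 0.48563.
SE₀ = √(0.40·0.60/348) = 0.026261.
z = (p̂ − p₀)/SE = (0.48563 − 0.40)/0.026261 = 3.261.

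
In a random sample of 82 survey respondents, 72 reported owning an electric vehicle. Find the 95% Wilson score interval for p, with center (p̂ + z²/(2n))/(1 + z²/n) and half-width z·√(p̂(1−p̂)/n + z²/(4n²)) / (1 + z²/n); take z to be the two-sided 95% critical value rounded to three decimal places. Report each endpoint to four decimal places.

p̂ = 72/82 = 0.87805; z = 1.960, so z² = 3.841600.
1 + z²/n = 1.046849.
Adjusted center: (0.87805 + z²/(2n))/1.046849 = 0.86113.
Radicand: p̂(1−p̂)/n + z²/(4n²) = 0.001305843 + 0.000142832 = 0.001448675.
Half-width = 1.960·√0.001448675/1.046849 = 0.07126.
So the interval runs from 0.7899 to 0.9324.

(0.7899, 0.9324)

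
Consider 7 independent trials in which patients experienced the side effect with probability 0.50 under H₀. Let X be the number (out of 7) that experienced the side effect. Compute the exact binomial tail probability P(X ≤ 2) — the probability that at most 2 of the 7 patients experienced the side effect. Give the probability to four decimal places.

X ~ Binomial(n=7, p=0.50).
P(X ≤ 2) = C(7,0)·0.50^0·0.50^7 + C(7,1)·0.50^1·0.50^6 + C(7,2)·0.50^2·0.50^5.
= 0.007812 + 0.054688 + 0.164062 = 0.2266.

P = 0.2266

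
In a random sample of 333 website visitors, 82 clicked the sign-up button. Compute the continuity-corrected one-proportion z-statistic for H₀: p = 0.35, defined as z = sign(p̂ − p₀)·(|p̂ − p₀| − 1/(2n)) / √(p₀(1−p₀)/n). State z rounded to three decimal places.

The sample proportion is 82/333 = 0.24625. p̂ − p₀ = -0.103754.
1/(2n) = 0.001502.
Corrected numerator: |-0.103754| − 0.001502 = 0.102252.
Null standard error: √(0.35·0.65/333) = √0.000683183 = 0.026138.
z = (−)0.102252/0.026138 = -3.912.

z = -3.912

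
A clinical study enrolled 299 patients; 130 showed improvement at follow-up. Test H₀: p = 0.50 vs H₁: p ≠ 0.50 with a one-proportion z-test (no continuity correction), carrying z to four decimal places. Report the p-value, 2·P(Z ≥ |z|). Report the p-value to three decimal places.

With x = 130 successes in n = 299, p̂ = 0.43478.
SE₀ = √(0.50·0.50/299) = 0.028916.
z = (p̂ − p₀)/SE = (130/299 − 0.50)/0.028916 ≈ -2.2554.
p-value = 2·P(Z ≥ |z|) with z = -2.2554 → 0.024.

p-value = 0.024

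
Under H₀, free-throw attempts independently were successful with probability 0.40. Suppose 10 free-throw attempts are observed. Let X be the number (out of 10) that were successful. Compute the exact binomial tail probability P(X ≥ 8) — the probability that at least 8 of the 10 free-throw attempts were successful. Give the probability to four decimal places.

X ~ Binomial(n=10, p=0.40).
P(X ≥ 8) = C(10,8)·0.40^8·0.60^2 + C(10,9)·0.40^9·0.60^1 + C(10,10)·0.40^10·0.60^0.
= 0.010617 + 0.001573 + 0.000105 = 0.0123.

P = 0.0123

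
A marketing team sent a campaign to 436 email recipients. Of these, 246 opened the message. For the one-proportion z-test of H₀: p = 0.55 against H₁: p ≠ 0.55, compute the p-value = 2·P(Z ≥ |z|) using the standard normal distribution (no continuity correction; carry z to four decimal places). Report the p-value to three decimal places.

With x = 246 successes in n = 436, p̂ = 0.56422.
Null standard error: √(0.55·0.45/436) = √0.000567661 = 0.023826.
z = (p̂ − p₀)/SE = (246/436 − 0.55)/0.023826 ≈ 0.5968.
p-value = 2·P(Z ≥ |z|) with z = 0.5968 → 0.551.

p-value = 0.551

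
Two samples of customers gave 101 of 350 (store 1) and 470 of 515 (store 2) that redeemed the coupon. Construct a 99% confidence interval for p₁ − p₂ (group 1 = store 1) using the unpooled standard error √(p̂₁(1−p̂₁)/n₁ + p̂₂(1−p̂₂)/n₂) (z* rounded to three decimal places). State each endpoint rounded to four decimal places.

p̂₁ = 0.28857, p̂₂ = 0.91262, so the observed difference is -0.62405.
SE = √(0.000586566 + 0.000154842) = √0.000741408 = 0.027229.
The 99% critical value is z* = 2.576. Margin = 2.576·0.027229 = 0.07014.
Interval: -0.62405 ± 0.07014 → (-0.6942, -0.5539).

(-0.6942, -0.5539)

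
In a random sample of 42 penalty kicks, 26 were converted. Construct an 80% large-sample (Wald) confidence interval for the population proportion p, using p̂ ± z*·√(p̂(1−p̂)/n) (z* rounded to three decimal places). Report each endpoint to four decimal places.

(0.5230, 0.7151)

Sample proportion p̂ = 26/42 = 0.61905.
SE(p̂) = √(0.61905·0.38095/42) = 0.074933.
For 80% confidence, z* = 1.282.
Margin of error: 1.282 × 0.074933 = 0.09606.
So the interval runs from 0.5230 to 0.7151.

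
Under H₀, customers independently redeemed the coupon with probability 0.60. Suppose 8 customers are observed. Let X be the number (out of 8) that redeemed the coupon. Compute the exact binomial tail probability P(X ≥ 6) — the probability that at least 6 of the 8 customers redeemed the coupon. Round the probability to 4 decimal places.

X ~ Binomial(n=8, p=0.60).
P(X ≥ 6) = C(8,6)·0.60^6·0.40^2 + C(8,7)·0.60^7·0.40^1 + C(8,8)·0.60^8·0.40^0.
= 0.209019 + 0.089580 + 0.016796 = 0.3154.

P = 0.3154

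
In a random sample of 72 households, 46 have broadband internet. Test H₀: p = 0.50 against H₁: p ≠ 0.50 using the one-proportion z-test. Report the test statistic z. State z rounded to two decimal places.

z = 2.36

With x = 46 successes in n = 72, p̂ = 0.63889.
Null standard error: √(0.50·0.50/72) = √0.003472222 = 0.058926.
Test statistic: z = 0.13889/0.058926 = 2.36.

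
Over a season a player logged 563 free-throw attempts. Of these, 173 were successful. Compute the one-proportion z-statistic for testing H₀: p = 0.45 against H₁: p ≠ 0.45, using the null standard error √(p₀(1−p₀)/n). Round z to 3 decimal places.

z = -6.807

The sample proportion is 173/563 = 0.30728.
Under H₀, SE = √(p₀(1−p₀)/n) = √(0.45·0.55/563) = √0.000439609 = 0.020967.
Test statistic: z = -0.14272/0.020967 = -6.807.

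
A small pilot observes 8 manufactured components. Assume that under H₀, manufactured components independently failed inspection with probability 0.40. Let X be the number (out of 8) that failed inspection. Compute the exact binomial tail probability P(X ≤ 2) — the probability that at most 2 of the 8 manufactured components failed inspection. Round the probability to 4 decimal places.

P = 0.3154

X ~ Binomial(n=8, p=0.40).
P(X ≤ 2) = C(8,0)·0.40^0·0.60^8 + C(8,1)·0.40^1·0.60^7 + C(8,2)·0.40^2·0.60^6.
= 0.016796 + 0.089580 + 0.209019 = 0.3154.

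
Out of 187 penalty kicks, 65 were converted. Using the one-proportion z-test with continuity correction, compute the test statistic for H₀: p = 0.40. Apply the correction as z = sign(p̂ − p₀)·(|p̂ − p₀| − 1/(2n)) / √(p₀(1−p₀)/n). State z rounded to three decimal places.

z = -1.388

p̂ = 65/187 = 0.34759. p̂ − p₀ = -0.052406.
1/(2n) = 0.002674.
Corrected numerator: |-0.052406| − 0.002674 = 0.049732.
Null standard error: √(0.40·0.60/187) = √0.001283422 = 0.035825.
z = (−)0.049732/0.035825 = -1.388.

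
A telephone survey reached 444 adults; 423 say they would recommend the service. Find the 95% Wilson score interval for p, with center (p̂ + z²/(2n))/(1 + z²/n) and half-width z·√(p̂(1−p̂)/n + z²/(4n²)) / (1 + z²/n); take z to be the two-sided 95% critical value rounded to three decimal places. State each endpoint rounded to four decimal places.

p̂ = 423/444 = 0.95270; z = 1.960, so z² = 3.841600.
Denominator 1 + z²/n = 1 + 3.841600/444 = 1.008652.
Center = (0.95270 + 0.004326)/1.008652 = 0.94882.
Radicand: p̂(1−p̂)/n + z²/(4n²) = 0.000101487 + 0.000004872 = 0.000106359.
Half-width = z·√(radicand)/denom = 1.960·0.010313/1.008652 = 0.02004.
Interval: 0.94882 ± 0.02004 → (0.9288, 0.9689).

(0.9288, 0.9689)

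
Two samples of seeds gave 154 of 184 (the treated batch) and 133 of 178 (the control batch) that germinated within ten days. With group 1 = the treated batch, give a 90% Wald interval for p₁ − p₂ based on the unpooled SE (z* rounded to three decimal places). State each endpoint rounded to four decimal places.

p̂₁ = 154/184 = 0.83696, p̂₂ = 133/178 = 0.74719; p̂₁ − p̂₂ = 0.08977.
Unpooled SE = √(p̂₁(1−p̂₁)/n₁ + p̂₂(1−p̂₂)/n₂) = √(0.000741632 + 0.001061217) = 0.042460.
The 90% critical value is z* = 1.645. Margin = 1.645·0.042460 = 0.06985.
CI: 0.08977 ± 0.06985 = (0.0199, 0.1596).

(0.0199, 0.1596)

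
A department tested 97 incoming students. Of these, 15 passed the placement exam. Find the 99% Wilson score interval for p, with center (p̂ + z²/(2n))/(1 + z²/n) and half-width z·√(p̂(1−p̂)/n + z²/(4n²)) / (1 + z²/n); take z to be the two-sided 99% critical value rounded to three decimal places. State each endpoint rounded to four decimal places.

(0.0826, 0.2709)

p̂ = 15/97 = 0.15464; z = 2.576, so z² = 6.635776.
1 + z²/n = 1.068410.
Center = (0.15464 + 0.034205)/1.068410 = 0.17675.
Radicand: p̂(1−p̂)/n + z²/(4n²) = 0.001347690 + 0.000176315 = 0.001524005.
Half-width = z·√(radicand)/denom = 2.576·0.039038/1.068410 = 0.09412.
Interval: 0.17675 ± 0.09412 → (0.0826, 0.2709).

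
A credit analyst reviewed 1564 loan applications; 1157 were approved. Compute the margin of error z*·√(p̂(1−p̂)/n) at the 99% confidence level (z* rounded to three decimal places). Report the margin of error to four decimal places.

Sample proportion p̂ = 1157/1564 = 0.73977.
Standard error of p̂: √(0.192510/1564) = √0.000123089 = 0.011095.
The 99% critical value is z* = 2.576.
So ME = 0.0286.

ME = 0.0286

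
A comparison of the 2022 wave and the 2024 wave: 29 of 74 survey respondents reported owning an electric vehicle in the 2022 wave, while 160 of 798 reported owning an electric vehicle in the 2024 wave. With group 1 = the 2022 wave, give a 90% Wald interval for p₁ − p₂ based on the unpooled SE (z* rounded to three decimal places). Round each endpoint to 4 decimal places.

(0.0952, 0.2876)

p̂₁ = 0.39189, p̂₂ = 0.20050, so the observed difference is 0.19139.
SE = √(0.003220441 + 0.000200878) = √0.003421319 = 0.058492.
For 90% confidence, z* = 1.645. Margin of error = 0.09622.
So the interval runs from 0.0952 to 0.2876.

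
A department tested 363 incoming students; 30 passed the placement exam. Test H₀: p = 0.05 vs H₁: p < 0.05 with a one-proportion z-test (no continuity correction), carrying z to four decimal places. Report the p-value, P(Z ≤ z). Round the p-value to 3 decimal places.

Sample proportion p̂ = 30/363 = 0.08264.
Null standard error: √(0.05·0.95/363) = √0.000130854 = 0.011439.
Test statistic (full precision, shown to 4 dp): z = (30/363 − 0.05)/SE₀ ≈ 2.8538.
p-value = P(Z ≤ z) with z = 2.8538 → 0.998.

p-value = 0.998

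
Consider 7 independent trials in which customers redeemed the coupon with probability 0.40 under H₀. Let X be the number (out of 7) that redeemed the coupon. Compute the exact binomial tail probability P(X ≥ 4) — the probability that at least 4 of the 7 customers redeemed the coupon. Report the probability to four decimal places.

X ~ Binomial(n=7, p=0.40).
P(X ≥ 4) = C(7,4)·0.40^4·0.60^3 + C(7,5)·0.40^5·0.60^2 + C(7,6)·0.40^6·0.60^1 + C(7,7)·0.40^7·0.60^0.
= 0.193536 + 0.077414 + 0.017203 + 0.001638 = 0.2898.

P = 0.2898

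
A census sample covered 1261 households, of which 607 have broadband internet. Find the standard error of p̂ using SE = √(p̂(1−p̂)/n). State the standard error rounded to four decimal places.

With x = 607 successes in n = 1261, p̂ = 0.48136.
p̂(1−p̂) = 0.48136·0.51864 = 0.249653.
SE = √(0.249653/1261) = 0.0141.

SE = 0.0141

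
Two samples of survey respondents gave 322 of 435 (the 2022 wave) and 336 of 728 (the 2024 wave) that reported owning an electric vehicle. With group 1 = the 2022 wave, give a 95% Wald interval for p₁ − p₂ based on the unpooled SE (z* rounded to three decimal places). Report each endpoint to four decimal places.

(0.2238, 0.3336)

p̂₁ = 0.74023, p̂₂ = 0.46154, so the observed difference is 0.27869.
SE = √(0.000442045 + 0.000341375) = √0.000783420 = 0.027990.
For 95% confidence, z* = 1.960. Margin = 1.960·0.027990 = 0.05486.
Interval: 0.27869 ± 0.05486 → (0.2238, 0.3336).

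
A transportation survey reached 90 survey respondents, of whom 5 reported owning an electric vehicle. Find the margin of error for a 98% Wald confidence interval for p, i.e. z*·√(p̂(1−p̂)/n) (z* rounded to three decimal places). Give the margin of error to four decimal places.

ME = 0.0562

Sample proportion p̂ = 5/90 = 0.05556.
Standard error of p̂: √(0.052469/90) = √0.000582990 = 0.024145.
For 98% confidence, z* = 2.326.
Margin of error = z*·SE = 2.326 × 0.024145 = 0.0562.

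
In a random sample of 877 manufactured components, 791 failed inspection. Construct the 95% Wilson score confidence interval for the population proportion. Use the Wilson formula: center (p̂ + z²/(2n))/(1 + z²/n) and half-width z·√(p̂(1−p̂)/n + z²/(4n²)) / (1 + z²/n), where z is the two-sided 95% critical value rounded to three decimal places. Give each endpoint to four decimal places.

(0.8805, 0.9199)

Here p̂ = 791/877 = 0.90194 and z = 1.960 (z² = 3.841600).
Denominator 1 + z²/n = 1 + 3.841600/877 = 1.004380.
Adjusted center: (0.90194 + z²/(2n))/1.004380 = 0.90019.
Radicand: p̂(1−p̂)/n + z²/(4n²) = 0.000100850 + 0.000001249 = 0.000102099.
Half-width = z·√(radicand)/denom = 1.960·0.010104/1.004380 = 0.01972.
Interval: 0.90019 ± 0.01972 → (0.8805, 0.9199).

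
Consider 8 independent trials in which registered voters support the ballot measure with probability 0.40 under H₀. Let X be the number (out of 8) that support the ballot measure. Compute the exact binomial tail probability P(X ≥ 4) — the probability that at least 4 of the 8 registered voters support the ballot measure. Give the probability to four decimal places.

X ~ Binomial(n=8, p=0.40).
P(X ≥ 4) = Σ_{j=4}^{8} C(8,j)·0.40^j·0.60^{8−j}.
= 0.232243 + 0.123863 + 0.041288 + 0.007864 + 0.000655 = 0.4059.

P = 0.4059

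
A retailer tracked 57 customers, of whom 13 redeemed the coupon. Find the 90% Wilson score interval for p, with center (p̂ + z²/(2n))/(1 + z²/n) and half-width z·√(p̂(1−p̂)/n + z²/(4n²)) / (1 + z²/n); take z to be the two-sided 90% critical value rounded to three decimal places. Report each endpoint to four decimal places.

p̂ = 13/57 = 0.22807; z = 1.645, so z² = 2.706025.
Denominator 1 + z²/n = 1 + 2.706025/57 = 1.047474.
Center = (0.22807 + 0.023737)/1.047474 = 0.24039.
Radicand: p̂(1−p̂)/n + z²/(4n²) = 0.003088670 + 0.000208220 = 0.003296890.
Half-width = 1.645·√0.003296890/1.047474 = 0.09017.
So the interval runs from 0.1502 to 0.3306.

(0.1502, 0.3306)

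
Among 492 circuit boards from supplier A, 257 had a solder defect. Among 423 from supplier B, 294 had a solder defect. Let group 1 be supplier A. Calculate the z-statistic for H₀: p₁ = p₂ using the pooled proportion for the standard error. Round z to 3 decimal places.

Sample proportions: p̂₁ = 257/492 = 0.52236 and p̂₂ = 294/423 = 0.69504.
Pooling: p̂ = 551/915 = 0.60219.
Pooled SE = √[0.2395581·0.00439659] ≈ 0.032454.
z = (p̂₁ − p̂₂)/SE = (0.52236 − 0.69504)/0.032454 = -0.17268/0.032454 = -5.321.

z = -5.321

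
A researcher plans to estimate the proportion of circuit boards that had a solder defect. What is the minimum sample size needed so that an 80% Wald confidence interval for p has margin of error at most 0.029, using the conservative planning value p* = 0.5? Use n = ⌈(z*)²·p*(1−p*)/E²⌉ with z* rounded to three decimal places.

n = 489

z* = 1.282 at the 80% level.
p*(1−p*) = 0.50·0.50 = 0.2500.
(z*)²·p*(1−p*)/E² = 1.643524·0.2500/0.000841 = 488.562.
⌈488.562⌉ = 489.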